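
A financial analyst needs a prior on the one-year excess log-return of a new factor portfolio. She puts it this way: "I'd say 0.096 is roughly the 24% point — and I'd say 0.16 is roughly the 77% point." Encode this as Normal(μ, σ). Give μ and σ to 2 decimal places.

For Normal(μ,σ), the p-quantile is μ + z_p·σ. Here z_{0.24} = -0.7063, z_{0.77} = 0.7388.
So 0.096 = μ − 0.7063σ and 0.16 = μ + 0.7388σ.
Subtracting: σ = (0.16 − 0.096)/(0.7388 − (-0.7063)) = 0.04.
Then μ = 0.096 − (-0.7063)·0.04 = 0.13.

μ = 0.13, σ = 0.04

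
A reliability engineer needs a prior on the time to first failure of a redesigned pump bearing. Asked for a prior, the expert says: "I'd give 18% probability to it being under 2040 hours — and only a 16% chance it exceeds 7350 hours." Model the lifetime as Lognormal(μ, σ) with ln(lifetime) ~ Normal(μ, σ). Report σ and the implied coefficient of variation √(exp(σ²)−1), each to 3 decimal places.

σ ≈ 0.671, CV ≈ 0.754

If T ~ Lognormal(μ,σ) then ln T ~ Normal(μ,σ), so the p-quantile of ln T is μ + z_p·σ.
ln(2040) = 7.621 and ln(7350) = 8.902; z_{0.18} = -0.9154, z_{0.84} = 0.9945.
σ = (8.902 − 7.621)/(0.9945 − (-0.9154)) = 0.671.
μ = 7.621 − (-0.9154)·0.671 = 8.235.
CV = √(exp(σ²)−1) = √(exp(0.4504)−1) = 0.754.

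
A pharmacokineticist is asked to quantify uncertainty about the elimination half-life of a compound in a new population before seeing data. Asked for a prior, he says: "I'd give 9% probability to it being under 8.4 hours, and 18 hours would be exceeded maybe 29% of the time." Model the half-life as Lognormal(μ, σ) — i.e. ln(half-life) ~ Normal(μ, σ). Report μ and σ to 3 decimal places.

μ ≈ 2.668, σ ≈ 0.402

If T ~ Lognormal(μ,σ) then ln T ~ Normal(μ,σ), so the p-quantile of ln T is μ + z_p·σ.
ln(8.4) = 2.128 and ln(18) = 2.89; z_{0.09} = -1.341, z_{0.71} = 0.5534.
σ = (2.89 − 2.128)/(0.5534 − (-1.341)) = 0.402.
μ = 2.128 − (-1.341)·0.402 = 2.668.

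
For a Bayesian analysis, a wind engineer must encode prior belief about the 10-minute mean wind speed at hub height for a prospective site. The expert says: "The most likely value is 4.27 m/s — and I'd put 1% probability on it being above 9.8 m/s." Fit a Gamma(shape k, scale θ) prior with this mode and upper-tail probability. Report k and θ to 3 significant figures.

k ≈ 7.93, θ ≈ 0.617

Gamma(k,θ) with k>1 has mode (k−1)θ, so θ = 4.27/(k−1).
Need P(X < 9.8) = 0.99 with θ tied to k this way. Start at k = 2, θ = 4.27: P(X<9.8) ≈ 0.668.
Too low — raise k to concentrate. Iterating converges to k ≈ 7.93.
Then θ = 4.27/(7.93−1) ≈ 0.617.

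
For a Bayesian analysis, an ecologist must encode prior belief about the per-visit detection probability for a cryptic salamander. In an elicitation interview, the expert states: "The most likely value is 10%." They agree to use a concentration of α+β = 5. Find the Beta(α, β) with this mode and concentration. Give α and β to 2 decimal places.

For α,β > 1 the Beta mode is (α−1)/(α+β−2). With α+β = 5, the mode is (α−1)/3.
Set (α−1)/3 = 0.1 → α = 1 + 0.1·3 = 1.30.
β = 5 − α = 3.70.

α = 1.30, β = 3.70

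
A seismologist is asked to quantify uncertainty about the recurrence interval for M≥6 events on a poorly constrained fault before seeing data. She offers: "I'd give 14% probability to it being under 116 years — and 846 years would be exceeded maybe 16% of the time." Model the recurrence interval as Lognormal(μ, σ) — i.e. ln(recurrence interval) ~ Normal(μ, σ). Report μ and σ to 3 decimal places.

μ ≈ 5.788, σ ≈ 0.958

If T ~ Lognormal(μ,σ) then ln T ~ Normal(μ,σ), so the p-quantile of ln T is μ + z_p·σ.
ln(116) = 4.754 and ln(846) = 6.741; z_{0.14} = -1.08, z_{0.84} = 0.9945.
σ = (6.741 − 4.754)/(0.9945 − (-1.08)) = 0.958.
μ = 4.754 − (-1.08)·0.958 = 5.788.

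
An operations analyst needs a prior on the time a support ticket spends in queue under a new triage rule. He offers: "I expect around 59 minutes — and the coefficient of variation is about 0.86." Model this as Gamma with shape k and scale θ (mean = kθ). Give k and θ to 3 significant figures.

For Gamma(k, scale θ): mean = kθ, variance = kθ², so CV = 1/√k.
CV = 0.86, hence k = 1/CV² = 1.35.
Then θ = mean/k = 59/1.35 = 43.6.

k ≈ 1.35, θ ≈ 43.6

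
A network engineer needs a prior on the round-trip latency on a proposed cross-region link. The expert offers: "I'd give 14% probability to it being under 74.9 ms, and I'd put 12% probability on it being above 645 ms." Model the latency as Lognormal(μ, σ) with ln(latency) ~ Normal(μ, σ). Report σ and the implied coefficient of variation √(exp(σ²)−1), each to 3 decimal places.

If T ~ Lognormal(μ,σ) then ln T ~ Normal(μ,σ), so the p-quantile of ln T is μ + z_p·σ.
ln(74.9) = 4.316 and ln(645) = 6.469; z_{0.14} = -1.08, z_{0.88} = 1.175.
σ = (6.469 − 4.316)/(1.175 − (-1.08)) = 0.955.
μ = 4.316 − (-1.08)·0.955 = 5.348.
CV = √(exp(σ²)−1) = √(exp(0.9114)−1) = 1.220.

σ ≈ 0.955, CV ≈ 1.220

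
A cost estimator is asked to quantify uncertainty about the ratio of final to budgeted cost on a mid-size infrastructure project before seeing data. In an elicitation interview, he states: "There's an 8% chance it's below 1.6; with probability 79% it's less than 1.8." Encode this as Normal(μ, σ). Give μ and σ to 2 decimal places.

The p-quantile of Normal(μ,σ) is μ + z_p·σ, with z_{0.08} = -1.405 and z_{0.79} = 0.8064.
Eliminate σ: μ = (z₂·x₁ − z₁·x₂)/(z₂ − z₁) = (0.8064·1.6 − (-1.405)·1.8)/2.211 = 1.73.
Then σ = (x₂ − x₁)/(z₂ − z₁) = (1.8 − 1.6)/2.211 = 0.09.

μ = 1.73, σ = 0.09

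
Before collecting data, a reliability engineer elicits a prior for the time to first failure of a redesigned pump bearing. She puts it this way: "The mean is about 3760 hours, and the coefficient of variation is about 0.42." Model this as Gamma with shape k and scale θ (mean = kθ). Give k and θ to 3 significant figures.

k ≈ 5.67, θ ≈ 663

For Gamma(k, scale θ): mean = kθ, variance = kθ², so CV = 1/√k.
CV = 0.42, hence k = 1/CV² = 5.67.
Then θ = mean/k = 3760/5.67 = 663.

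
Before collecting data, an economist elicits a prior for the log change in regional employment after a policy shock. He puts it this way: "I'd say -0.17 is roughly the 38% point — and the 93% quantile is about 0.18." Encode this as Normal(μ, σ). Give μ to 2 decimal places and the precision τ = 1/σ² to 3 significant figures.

μ = -0.11, τ = 25.9

For Normal(μ,σ), the p-quantile is μ + z_p·σ. Here z_{0.38} = -0.3055, z_{0.93} = 1.476.
So -0.17 = μ − 0.3055σ and 0.18 = μ + 1.476σ.
Subtracting: σ = (0.18 − -0.17)/(1.476 − (-0.3055)) = 0.20.
Then μ = -0.17 − (-0.3055)·0.20 = -0.11.
Precision τ = 1/σ² = 1/0.1965² = 25.9.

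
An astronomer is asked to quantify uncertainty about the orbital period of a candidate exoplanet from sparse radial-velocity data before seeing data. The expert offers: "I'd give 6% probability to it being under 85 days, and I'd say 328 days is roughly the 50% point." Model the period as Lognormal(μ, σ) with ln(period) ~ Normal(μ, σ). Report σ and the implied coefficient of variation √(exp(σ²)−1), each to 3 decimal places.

σ ≈ 0.869, CV ≈ 1.061

If T ~ Lognormal(μ,σ) then ln T ~ Normal(μ,σ), so the p-quantile of ln T is μ + z_p·σ.
ln(85) = 4.443 and ln(328) = 5.793; z_{0.06} = -1.555, z_{0.5} = 0.
σ = (5.793 − 4.443)/(0 − (-1.555)) = 0.869.
μ = 4.443 − (-1.555)·0.869 = 5.793.
CV = √(exp(σ²)−1) = √(exp(0.7543)−1) = 1.061.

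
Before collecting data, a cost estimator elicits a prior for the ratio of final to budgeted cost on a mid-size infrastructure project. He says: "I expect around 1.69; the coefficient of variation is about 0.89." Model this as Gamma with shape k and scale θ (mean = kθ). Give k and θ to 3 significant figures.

For Gamma(k, scale θ): mean = kθ, variance = kθ², so CV = 1/√k.
CV = 0.89, hence k = 1/CV² = 1.26.
Then θ = mean/k = 1.69/1.26 = 1.34.

k ≈ 1.26, θ ≈ 1.34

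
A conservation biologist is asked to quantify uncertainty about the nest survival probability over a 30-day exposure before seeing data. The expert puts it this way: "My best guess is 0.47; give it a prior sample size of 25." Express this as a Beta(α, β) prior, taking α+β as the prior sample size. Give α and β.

Under the effective-sample-size interpretation, Beta(α, β) has prior mean α/(α+β) and prior sample size α+β.
So α+β = 25 and α/(α+β) = 0.47, giving α = 0.47·25 = 11.75 and β = 25 − 11.75 = 13.25.

α = 11.75, β = 13.25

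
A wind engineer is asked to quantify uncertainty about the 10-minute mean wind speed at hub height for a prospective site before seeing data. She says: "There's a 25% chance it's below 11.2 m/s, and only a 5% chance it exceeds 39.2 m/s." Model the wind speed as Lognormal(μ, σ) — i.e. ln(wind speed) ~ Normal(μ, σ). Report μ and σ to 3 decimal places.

μ ≈ 2.780, σ ≈ 0.540

If T ~ Lognormal(μ,σ) then ln T ~ Normal(μ,σ), so the p-quantile of ln T is μ + z_p·σ.
ln(11.2) = 2.416 and ln(39.2) = 3.669; z_{0.25} = -0.6745, z_{0.95} = 1.645.
σ = (3.669 − 2.416)/(1.645 − (-0.6745)) = 0.540.
μ = 2.416 − (-0.6745)·0.540 = 2.780.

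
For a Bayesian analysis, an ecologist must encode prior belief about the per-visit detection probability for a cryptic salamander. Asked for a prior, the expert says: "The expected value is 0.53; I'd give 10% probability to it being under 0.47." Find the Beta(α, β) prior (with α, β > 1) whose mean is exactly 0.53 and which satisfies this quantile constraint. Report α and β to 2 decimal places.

With mean 0.53 fixed, write α = 0.53s, β = 0.47s where s = α+β.
Need P(θ < 0.47) = 0.1 under Beta(0.53s, 0.47s). Normal approximation: (q−m)/√(m(1−m)/s) ≈ z_{0.1} = -1.28, so s ≈ 0.53·0.47·(-1.28)²/(0.47−0.53)² = 113.6.
At s = 113.6: P(θ<0.47) ≈ 0.100. Adjusting to match 0.1 gives s ≈ 113.75.
So α = 0.53·113.75 ≈ 60.29, β = 0.47·113.75 ≈ 53.46.

α ≈ 60.29, β ≈ 53.46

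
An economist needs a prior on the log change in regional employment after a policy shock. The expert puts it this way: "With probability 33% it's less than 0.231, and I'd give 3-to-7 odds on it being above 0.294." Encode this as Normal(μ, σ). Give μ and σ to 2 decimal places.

For Normal(μ,σ), the p-quantile is μ + z_p·σ. Here z_{0.33} = -0.4399, z_{0.7} = 0.5244.
So 0.231 = μ − 0.4399σ and 0.294 = μ + 0.5244σ.
Subtracting: σ = (0.294 − 0.231)/(0.5244 − (-0.4399)) = 0.07.
Then μ = 0.231 − (-0.4399)·0.07 = 0.26.

μ = 0.26, σ = 0.07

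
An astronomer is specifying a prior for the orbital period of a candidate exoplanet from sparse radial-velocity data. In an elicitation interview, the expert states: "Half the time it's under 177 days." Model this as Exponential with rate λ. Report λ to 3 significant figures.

Exponential median = ln 2 / λ, so λ = ln 2 / 177.0 = 0.00392.

λ ≈ 0.00392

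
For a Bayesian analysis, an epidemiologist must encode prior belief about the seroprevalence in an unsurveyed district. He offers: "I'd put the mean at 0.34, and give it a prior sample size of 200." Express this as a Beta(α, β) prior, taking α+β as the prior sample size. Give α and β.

α = 68, β = 132

Under the effective-sample-size interpretation, Beta(α, β) has prior mean α/(α+β) and prior sample size α+β.
So α+β = 200 and α/(α+β) = 0.34, giving α = 0.34·200 = 68 and β = 200 − 68 = 132.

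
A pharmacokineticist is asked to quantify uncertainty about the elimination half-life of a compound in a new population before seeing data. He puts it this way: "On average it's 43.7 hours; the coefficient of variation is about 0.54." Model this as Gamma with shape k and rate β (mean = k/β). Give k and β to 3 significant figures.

k ≈ 3.43, β ≈ 0.0785

For Gamma(k, rate β): mean = k/β, variance = k/β², so CV = 1/√k.
CV = 0.54, hence k = 1/CV² = 3.43.
Then β = k/mean = 3.43/43.7 = 0.0785.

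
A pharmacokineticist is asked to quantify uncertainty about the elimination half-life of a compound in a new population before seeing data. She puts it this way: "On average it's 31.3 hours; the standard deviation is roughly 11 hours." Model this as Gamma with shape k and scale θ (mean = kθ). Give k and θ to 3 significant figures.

k ≈ 8.1, θ ≈ 3.87

For Gamma(k, scale θ): mean = kθ, variance = kθ², so CV = 1/√k.
CV = SD/mean = 11/31.3 = 0.3514, hence k = 1/CV² = 8.1.
Then θ = mean/k = 31.3/8.1 = 3.87.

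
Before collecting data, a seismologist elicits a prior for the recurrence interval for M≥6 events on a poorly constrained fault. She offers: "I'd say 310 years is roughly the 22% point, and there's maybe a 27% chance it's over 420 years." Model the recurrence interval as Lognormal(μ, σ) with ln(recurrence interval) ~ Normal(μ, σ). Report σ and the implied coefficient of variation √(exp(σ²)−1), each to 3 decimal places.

σ ≈ 0.219, CV ≈ 0.222

If T ~ Lognormal(μ,σ) then ln T ~ Normal(μ,σ), so the p-quantile of ln T is μ + z_p·σ.
ln(310) = 5.737 and ln(420) = 6.04; z_{0.22} = -0.7722, z_{0.73} = 0.6128.
σ = (6.04 − 5.737)/(0.6128 − (-0.7722)) = 0.219.
μ = 5.737 − (-0.7722)·0.219 = 5.906.
CV = √(exp(σ²)−1) = √(exp(0.0481)−1) = 0.222.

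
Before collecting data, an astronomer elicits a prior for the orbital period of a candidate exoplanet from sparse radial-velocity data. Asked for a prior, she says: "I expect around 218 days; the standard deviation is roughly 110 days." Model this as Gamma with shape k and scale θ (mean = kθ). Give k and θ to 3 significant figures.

k ≈ 3.93, θ ≈ 55.5

For Gamma(k, scale θ): mean = kθ, variance = kθ², so CV = 1/√k.
CV = SD/mean = 110/218 = 0.5046, hence k = 1/CV² = 3.93.
Then θ = mean/k = 218/3.93 = 55.5.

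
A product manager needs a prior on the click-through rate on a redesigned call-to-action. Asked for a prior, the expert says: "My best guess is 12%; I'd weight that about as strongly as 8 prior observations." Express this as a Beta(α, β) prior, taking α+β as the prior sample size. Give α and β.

Under the effective-sample-size interpretation, Beta(α, β) has prior mean α/(α+β) and prior sample size α+β.
So α+β = 8 and α/(α+β) = 0.12, giving α = 0.12·8 = 0.96 and β = 8 − 0.96 = 7.04.

α = 0.96, β = 7.04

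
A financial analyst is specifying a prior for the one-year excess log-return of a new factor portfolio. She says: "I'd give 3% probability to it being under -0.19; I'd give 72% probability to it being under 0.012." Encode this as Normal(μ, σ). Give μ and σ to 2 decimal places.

μ = -0.04, σ = 0.08

For Normal(μ,σ), the p-quantile is μ + z_p·σ. Here z_{0.03} = -1.881, z_{0.72} = 0.5828.
So -0.19 = μ − 1.881σ and 0.012 = μ + 0.5828σ.
Subtracting: σ = (0.012 − -0.19)/(0.5828 − (-1.881)) = 0.08.
Then μ = -0.19 − (-1.881)·0.08 = -0.04.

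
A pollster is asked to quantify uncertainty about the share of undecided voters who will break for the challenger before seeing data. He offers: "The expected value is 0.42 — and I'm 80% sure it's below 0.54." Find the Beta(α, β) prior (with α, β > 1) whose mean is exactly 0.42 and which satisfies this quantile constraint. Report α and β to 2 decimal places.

With mean 0.42 fixed, write α = 0.42s, β = 0.58s where s = α+β.
Need P(θ < 0.54) = 0.8 under Beta(0.42s, 0.58s). Normal approximation: (q−m)/√(m(1−m)/s) ≈ z_{0.8} = 0.842, so s ≈ 0.42·0.58·(0.842)²/(0.54−0.42)² = 12.0.
At s = 12.0: P(θ<0.54) ≈ 0.801. Adjusting to match 0.8 gives s ≈ 11.84.
So α = 0.42·11.84 ≈ 4.97, β = 0.58·11.84 ≈ 6.87.

α ≈ 4.97, β ≈ 6.87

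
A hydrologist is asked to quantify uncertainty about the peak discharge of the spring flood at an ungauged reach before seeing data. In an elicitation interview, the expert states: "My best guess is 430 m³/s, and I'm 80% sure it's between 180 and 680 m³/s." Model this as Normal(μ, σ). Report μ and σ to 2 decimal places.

A symmetric 80% interval runs μ ± z·σ with z = 1.282.
Half-width = 250, so σ = 250/1.282 = 195.08.
μ is the stated best guess, 430.00.

μ = 430.00, σ = 195.08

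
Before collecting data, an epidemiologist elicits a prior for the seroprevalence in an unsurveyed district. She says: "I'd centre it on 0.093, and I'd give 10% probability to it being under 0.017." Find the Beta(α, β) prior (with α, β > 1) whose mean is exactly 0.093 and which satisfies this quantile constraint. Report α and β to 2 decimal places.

α ≈ 1.35, β ≈ 13.14

With mean 0.093 fixed, write α = 0.093s, β = 0.907s where s = α+β.
Need P(θ < 0.017) = 0.1 under Beta(0.093s, 0.907s). Normal approximation: (q−m)/√(m(1−m)/s) ≈ z_{0.1} = -1.28, so s ≈ 0.093·0.907·(-1.28)²/(0.017−0.093)² = 24.0.
At s = 24.0: P(θ<0.017) ≈ 0.036. Adjusting to match 0.1 gives s ≈ 14.49.
So α = 0.093·14.49 ≈ 1.35, β = 0.907·14.49 ≈ 13.14.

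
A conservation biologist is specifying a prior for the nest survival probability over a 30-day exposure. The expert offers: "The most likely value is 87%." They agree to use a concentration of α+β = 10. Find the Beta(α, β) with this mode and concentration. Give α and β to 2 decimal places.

α = 7.96, β = 2.04

For α,β > 1 the Beta mode is (α−1)/(α+β−2). With α+β = 10, the mode is (α−1)/8.
Set (α−1)/8 = 0.87 → α = 1 + 0.87·8 = 7.96.
β = 10 − α = 2.04.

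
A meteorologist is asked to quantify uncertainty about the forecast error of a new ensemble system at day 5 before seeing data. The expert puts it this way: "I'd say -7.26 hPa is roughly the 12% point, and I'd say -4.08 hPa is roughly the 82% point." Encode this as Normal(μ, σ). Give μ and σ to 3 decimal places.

μ = -5.473, σ = 1.521

For Normal(μ,σ), the p-quantile is μ + z_p·σ. Here z_{0.12} = -1.175, z_{0.82} = 0.9154.
So -7.26 = μ − 1.175σ and -4.08 = μ + 0.9154σ.
Subtracting: σ = (-4.08 − -7.26)/(0.9154 − (-1.175)) = 1.521.
Then μ = -7.26 − (-1.175)·1.521 = -5.473.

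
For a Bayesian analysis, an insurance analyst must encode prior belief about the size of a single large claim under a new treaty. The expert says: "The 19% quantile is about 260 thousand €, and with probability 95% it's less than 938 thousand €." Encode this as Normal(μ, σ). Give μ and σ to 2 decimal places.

For Normal(μ,σ), the p-quantile is μ + z_p·σ. Here z_{0.19} = -0.8779, z_{0.95} = 1.645.
So 260 = μ − 0.8779σ and 938 = μ + 1.645σ.
Subtracting: σ = (938 − 260)/(1.645 − (-0.8779)) = 268.75.
Then μ = 260 − (-0.8779)·268.75 = 495.94.

μ = 495.94, σ = 268.75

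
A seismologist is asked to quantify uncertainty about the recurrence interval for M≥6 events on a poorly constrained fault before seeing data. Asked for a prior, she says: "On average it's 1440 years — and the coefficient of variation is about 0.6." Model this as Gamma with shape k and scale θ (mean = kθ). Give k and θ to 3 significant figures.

k ≈ 2.78, θ ≈ 518

For Gamma(k, scale θ): mean = kθ, variance = kθ², so CV = 1/√k.
CV = 0.6, hence k = 1/CV² = 2.78.
Then θ = mean/k = 1440/2.78 = 518.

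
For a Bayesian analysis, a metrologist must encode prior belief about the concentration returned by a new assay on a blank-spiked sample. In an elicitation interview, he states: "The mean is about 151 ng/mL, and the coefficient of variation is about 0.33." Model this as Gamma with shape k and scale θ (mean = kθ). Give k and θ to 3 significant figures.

k ≈ 9.18, θ ≈ 16.4

For Gamma(k, scale θ): mean = kθ, variance = kθ², so CV = 1/√k.
CV = 0.33, hence k = 1/CV² = 9.18.
Then θ = mean/k = 151/9.18 = 16.4.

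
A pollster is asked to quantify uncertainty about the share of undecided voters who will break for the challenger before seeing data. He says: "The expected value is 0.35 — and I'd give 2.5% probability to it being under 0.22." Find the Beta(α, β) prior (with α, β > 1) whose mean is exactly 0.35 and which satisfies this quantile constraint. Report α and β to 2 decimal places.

α ≈ 15.95, β ≈ 29.62

With mean 0.35 fixed, write α = 0.35s, β = 0.65s where s = α+β.
Need P(θ < 0.22) = 0.025 under Beta(0.35s, 0.65s). Normal approximation: (q−m)/√(m(1−m)/s) ≈ z_{0.025} = -1.96, so s ≈ 0.35·0.65·(-1.96)²/(0.22−0.35)² = 51.7.
At s = 51.7: P(θ<0.22) ≈ 0.018. Adjusting to match 0.025 gives s ≈ 45.56.
So α = 0.35·45.56 ≈ 15.95, β = 0.65·45.56 ≈ 29.62.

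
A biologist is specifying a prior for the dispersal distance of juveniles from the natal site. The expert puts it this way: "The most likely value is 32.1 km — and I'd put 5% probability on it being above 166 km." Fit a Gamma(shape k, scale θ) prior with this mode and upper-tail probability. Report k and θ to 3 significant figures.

Gamma(k,θ) with k>1 has mode (k−1)θ, so θ = 32.1/(k−1).
Need P(X < 166) = 0.95 with θ tied to k this way. Start at k = 2, θ = 32.1: P(X<166) ≈ 0.965.
Too high — lower k to spread out. Iterating converges to k ≈ 1.88.
Then θ = 32.1/(1.88−1) ≈ 36.5.

k ≈ 1.88, θ ≈ 36.5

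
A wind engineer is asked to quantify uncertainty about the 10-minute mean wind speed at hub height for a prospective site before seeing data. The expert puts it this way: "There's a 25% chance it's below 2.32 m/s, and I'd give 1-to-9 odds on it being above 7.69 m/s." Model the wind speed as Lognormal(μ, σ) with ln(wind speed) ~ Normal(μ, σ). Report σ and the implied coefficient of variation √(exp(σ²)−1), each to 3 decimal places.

If T ~ Lognormal(μ,σ) then ln T ~ Normal(μ,σ), so the p-quantile of ln T is μ + z_p·σ.
ln(2.32) = 0.8416 and ln(7.69) = 2.04; z_{0.25} = -0.6745, z_{0.9} = 1.282.
σ = (2.04 − 0.8416)/(1.282 − (-0.6745)) = 0.613.
μ = 0.8416 − (-0.6745)·0.613 = 1.255.
CV = √(exp(σ²)−1) = √(exp(0.3753)−1) = 0.675.

σ ≈ 0.613, CV ≈ 0.675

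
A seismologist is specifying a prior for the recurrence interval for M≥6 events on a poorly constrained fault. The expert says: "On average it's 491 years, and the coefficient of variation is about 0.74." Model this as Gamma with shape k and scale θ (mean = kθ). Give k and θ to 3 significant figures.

For Gamma(k, scale θ): mean = kθ, variance = kθ², so CV = 1/√k.
CV = 0.74, hence k = 1/CV² = 1.83.
Then θ = mean/k = 491/1.83 = 269.

k ≈ 1.83, θ ≈ 269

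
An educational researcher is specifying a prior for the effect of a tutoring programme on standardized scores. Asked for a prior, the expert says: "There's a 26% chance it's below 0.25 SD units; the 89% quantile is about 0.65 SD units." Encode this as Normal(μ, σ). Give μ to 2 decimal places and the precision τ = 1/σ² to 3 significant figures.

μ = 0.39, τ = 21.9

The p-quantile of Normal(μ,σ) is μ + z_p·σ, with z_{0.26} = -0.6433 and z_{0.89} = 1.227.
Eliminate σ: μ = (z₂·x₁ − z₁·x₂)/(z₂ − z₁) = (1.227·0.25 − (-0.6433)·0.65)/1.87 = 0.39.
Then σ = (x₂ − x₁)/(z₂ − z₁) = (0.65 − 0.25)/1.87 = 0.21.
Precision τ = 1/σ² = 1/0.2139² = 21.9.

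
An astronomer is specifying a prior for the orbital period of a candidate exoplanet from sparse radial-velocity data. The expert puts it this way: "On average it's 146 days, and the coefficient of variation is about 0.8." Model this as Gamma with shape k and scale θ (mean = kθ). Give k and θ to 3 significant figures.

For Gamma(k, scale θ): mean = kθ, variance = kθ², so CV = 1/√k.
CV = 0.8, hence k = 1/CV² = 1.56.
Then θ = mean/k = 146/1.56 = 93.4.

k ≈ 1.56, θ ≈ 93.4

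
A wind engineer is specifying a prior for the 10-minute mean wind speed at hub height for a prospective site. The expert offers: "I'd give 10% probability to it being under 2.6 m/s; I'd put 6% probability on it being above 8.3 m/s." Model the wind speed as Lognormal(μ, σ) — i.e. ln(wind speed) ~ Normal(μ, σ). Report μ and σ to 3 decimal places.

If T ~ Lognormal(μ,σ) then ln T ~ Normal(μ,σ), so the p-quantile of ln T is μ + z_p·σ.
ln(2.6) = 0.9555 and ln(8.3) = 2.116; z_{0.1} = -1.282, z_{0.94} = 1.555.
σ = (2.116 − 0.9555)/(1.555 − (-1.282)) = 0.409.
μ = 0.9555 − (-1.282)·0.409 = 1.480.

μ ≈ 1.480, σ ≈ 0.409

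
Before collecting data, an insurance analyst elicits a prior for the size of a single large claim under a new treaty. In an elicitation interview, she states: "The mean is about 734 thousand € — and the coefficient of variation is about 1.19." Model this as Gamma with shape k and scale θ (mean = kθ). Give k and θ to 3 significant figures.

For Gamma(k, scale θ): mean = kθ, variance = kθ², so CV = 1/√k.
CV = 1.19, hence k = 1/CV² = 0.706.
Then θ = mean/k = 734/0.706 = 1040.

k ≈ 0.706, θ ≈ 1040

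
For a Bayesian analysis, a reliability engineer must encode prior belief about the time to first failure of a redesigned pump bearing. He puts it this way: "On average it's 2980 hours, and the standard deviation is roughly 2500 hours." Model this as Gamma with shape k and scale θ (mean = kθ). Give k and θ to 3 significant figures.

For Gamma(k, scale θ): mean = kθ, variance = kθ², so CV = 1/√k.
CV = SD/mean = 2500/2980 = 0.8389, hence k = 1/CV² = 1.42.
Then θ = mean/k = 2980/1.42 = 2100.

k ≈ 1.42, θ ≈ 2100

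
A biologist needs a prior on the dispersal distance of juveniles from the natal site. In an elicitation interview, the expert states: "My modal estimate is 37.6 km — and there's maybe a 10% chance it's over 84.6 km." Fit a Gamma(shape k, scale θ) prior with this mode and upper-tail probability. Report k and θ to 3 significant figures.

Gamma(k,θ) with k>1 has mode (k−1)θ, so θ = 37.6/(k−1).
Need P(X < 84.6) = 0.9 with θ tied to k this way. Start at k = 2, θ = 37.6: P(X<84.6) ≈ 0.657.
Too low — raise k to concentrate. Iterating converges to k ≈ 3.92.
Then θ = 37.6/(3.92−1) ≈ 12.9.

k ≈ 3.92, θ ≈ 12.9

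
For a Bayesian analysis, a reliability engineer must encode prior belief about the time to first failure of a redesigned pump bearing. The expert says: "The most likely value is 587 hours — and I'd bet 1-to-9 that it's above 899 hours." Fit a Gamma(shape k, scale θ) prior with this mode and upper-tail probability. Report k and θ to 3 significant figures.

Gamma(k,θ) with k>1 has mode (k−1)θ, so θ = 587/(k−1).
Need P(X < 899) = 0.9 with θ tied to k this way. Start at k = 2, θ = 587: P(X<899) ≈ 0.453.
Too low — raise k to concentrate. Iterating converges to k ≈ 11.3.
Then θ = 587/(11.3−1) ≈ 57.1.

k ≈ 11.3, θ ≈ 57.1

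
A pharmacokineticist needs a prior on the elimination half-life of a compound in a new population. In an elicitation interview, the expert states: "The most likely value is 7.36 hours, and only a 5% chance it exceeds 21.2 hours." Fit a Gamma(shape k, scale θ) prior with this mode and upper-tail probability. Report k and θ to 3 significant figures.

Gamma(k,θ) with k>1 has mode (k−1)θ, so θ = 7.36/(k−1).
Need P(X < 21.2) = 0.95 with θ tied to k this way. Start at k = 2, θ = 7.36: P(X<21.2) ≈ 0.782.
Too low — raise k to concentrate. Iterating converges to k ≈ 3.38.
Then θ = 7.36/(3.38−1) ≈ 3.09.

k ≈ 3.38, θ ≈ 3.09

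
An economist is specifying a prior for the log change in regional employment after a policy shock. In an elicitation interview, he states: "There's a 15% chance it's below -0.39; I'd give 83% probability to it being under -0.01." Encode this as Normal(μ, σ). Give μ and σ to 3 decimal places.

The p-quantile of Normal(μ,σ) is μ + z_p·σ, with z_{0.15} = -1.036 and z_{0.83} = 0.9542.
Eliminate σ: μ = (z₂·x₁ − z₁·x₂)/(z₂ − z₁) = (0.9542·-0.39 − (-1.036)·-0.01)/1.991 = -0.192.
Then σ = (x₂ − x₁)/(z₂ − z₁) = (-0.01 − -0.39)/1.991 = 0.191.

μ = -0.192, σ = 0.191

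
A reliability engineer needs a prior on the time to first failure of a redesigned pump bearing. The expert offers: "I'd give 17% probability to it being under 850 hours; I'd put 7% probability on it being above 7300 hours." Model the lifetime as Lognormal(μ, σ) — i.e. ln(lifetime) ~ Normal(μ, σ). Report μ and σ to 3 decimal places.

If T ~ Lognormal(μ,σ) then ln T ~ Normal(μ,σ), so the p-quantile of ln T is μ + z_p·σ.
ln(850) = 6.745 and ln(7300) = 8.896; z_{0.17} = -0.9542, z_{0.93} = 1.476.
σ = (8.896 − 6.745)/(1.476 − (-0.9542)) = 0.885.
μ = 6.745 − (-0.9542)·0.885 = 7.590.

μ ≈ 7.590, σ ≈ 0.885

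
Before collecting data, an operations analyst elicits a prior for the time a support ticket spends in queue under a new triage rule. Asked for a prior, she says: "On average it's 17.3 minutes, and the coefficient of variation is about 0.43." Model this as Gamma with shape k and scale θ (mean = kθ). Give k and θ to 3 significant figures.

k ≈ 5.41, θ ≈ 3.2

For Gamma(k, scale θ): mean = kθ, variance = kθ², so CV = 1/√k.
CV = 0.43, hence k = 1/CV² = 5.41.
Then θ = mean/k = 17.3/5.41 = 3.2.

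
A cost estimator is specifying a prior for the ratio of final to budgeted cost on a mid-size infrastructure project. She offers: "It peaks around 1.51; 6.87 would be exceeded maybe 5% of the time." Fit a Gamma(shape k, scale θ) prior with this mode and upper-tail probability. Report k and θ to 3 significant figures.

Gamma(k,θ) with k>1 has mode (k−1)θ, so θ = 1.51/(k−1).
Need P(X < 6.87) = 0.95 with θ tied to k this way. Start at k = 2, θ = 1.51: P(X<6.87) ≈ 0.941.
Too low — raise k to concentrate. Iterating converges to k ≈ 2.07.
Then θ = 1.51/(2.07−1) ≈ 1.42.

k ≈ 2.07, θ ≈ 1.42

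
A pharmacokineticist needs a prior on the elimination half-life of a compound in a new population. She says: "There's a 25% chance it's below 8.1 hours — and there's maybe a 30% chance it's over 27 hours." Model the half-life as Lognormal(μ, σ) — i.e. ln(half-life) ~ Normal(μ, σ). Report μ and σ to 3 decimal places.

If T ~ Lognormal(μ,σ) then ln T ~ Normal(μ,σ), so the p-quantile of ln T is μ + z_p·σ.
ln(8.1) = 2.092 and ln(27) = 3.296; z_{0.25} = -0.6745, z_{0.7} = 0.5244.
σ = (3.296 − 2.092)/(0.5244 − (-0.6745)) = 1.004.
μ = 2.092 − (-0.6745)·1.004 = 2.769.

μ ≈ 2.769, σ ≈ 1.004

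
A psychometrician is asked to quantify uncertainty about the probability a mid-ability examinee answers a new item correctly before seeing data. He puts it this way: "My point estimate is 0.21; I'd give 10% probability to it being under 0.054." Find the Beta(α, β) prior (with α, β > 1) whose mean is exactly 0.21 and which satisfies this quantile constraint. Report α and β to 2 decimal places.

α ≈ 1.66, β ≈ 6.24

With mean 0.21 fixed, write α = 0.21s, β = 0.79s where s = α+β.
Need P(θ < 0.054) = 0.1 under Beta(0.21s, 0.79s). Normal approximation: (q−m)/√(m(1−m)/s) ≈ z_{0.1} = -1.28, so s ≈ 0.21·0.79·(-1.28)²/(0.054−0.21)² = 11.2.
At s = 11.2: P(θ<0.054) ≈ 0.055. Adjusting to match 0.1 gives s ≈ 7.90.
So α = 0.21·7.90 ≈ 1.66, β = 0.79·7.90 ≈ 6.24.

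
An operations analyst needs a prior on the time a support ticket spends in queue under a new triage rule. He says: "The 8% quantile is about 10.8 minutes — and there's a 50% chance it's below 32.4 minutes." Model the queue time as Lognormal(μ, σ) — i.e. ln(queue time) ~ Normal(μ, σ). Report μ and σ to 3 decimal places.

μ ≈ 3.478, σ ≈ 0.782

If T ~ Lognormal(μ,σ) then ln T ~ Normal(μ,σ), so the p-quantile of ln T is μ + z_p·σ.
ln(10.8) = 2.38 and ln(32.4) = 3.478; z_{0.08} = -1.405, z_{0.5} = 0.
σ = (3.478 − 2.38)/(0 − (-1.405)) = 0.782.
μ = 2.38 − (-1.405)·0.782 = 3.478.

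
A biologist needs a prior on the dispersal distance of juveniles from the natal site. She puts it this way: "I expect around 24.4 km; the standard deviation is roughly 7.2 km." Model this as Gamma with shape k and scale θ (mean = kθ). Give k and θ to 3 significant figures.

For Gamma(k, scale θ): mean = kθ, variance = kθ², so CV = 1/√k.
CV = SD/mean = 7.2/24.4 = 0.2951, hence k = 1/CV² = 11.5.
Then θ = mean/k = 24.4/11.5 = 2.12.

k ≈ 11.5, θ ≈ 2.12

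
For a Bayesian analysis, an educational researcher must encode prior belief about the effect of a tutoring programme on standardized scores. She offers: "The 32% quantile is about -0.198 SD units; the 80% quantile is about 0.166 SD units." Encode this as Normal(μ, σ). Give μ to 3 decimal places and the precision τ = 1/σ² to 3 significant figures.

For Normal(μ,σ), the p-quantile is μ + z_p·σ. Here z_{0.32} = -0.4677, z_{0.8} = 0.8416.
So -0.198 = μ − 0.4677σ and 0.166 = μ + 0.8416σ.
Subtracting: σ = (0.166 − -0.198)/(0.8416 − (-0.4677)) = 0.278.
Then μ = -0.198 − (-0.4677)·0.278 = -0.068.
Precision τ = 1/σ² = 1/0.278² = 12.9.

μ = -0.068, τ = 12.9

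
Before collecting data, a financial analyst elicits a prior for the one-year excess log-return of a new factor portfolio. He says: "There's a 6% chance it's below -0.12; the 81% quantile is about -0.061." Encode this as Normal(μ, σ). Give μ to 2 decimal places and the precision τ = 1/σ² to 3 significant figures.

μ = -0.08, τ = 1700

For Normal(μ,σ), the p-quantile is μ + z_p·σ. Here z_{0.06} = -1.555, z_{0.81} = 0.8779.
So -0.12 = μ − 1.555σ and -0.061 = μ + 0.8779σ.
Subtracting: σ = (-0.061 − -0.12)/(0.8779 − (-1.555)) = 0.02.
Then μ = -0.12 − (-1.555)·0.02 = -0.08.
Precision τ = 1/σ² = 1/0.02425² = 1700.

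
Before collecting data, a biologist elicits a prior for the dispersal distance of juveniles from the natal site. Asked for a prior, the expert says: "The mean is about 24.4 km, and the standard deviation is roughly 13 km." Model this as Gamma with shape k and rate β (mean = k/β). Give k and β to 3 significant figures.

k ≈ 3.52, β ≈ 0.144

For Gamma(k, rate β): mean = k/β, variance = k/β², so CV = 1/√k.
CV = SD/mean = 13/24.4 = 0.5328, hence k = 1/CV² = 3.52.
Then β = k/mean = 3.52/24.4 = 0.144.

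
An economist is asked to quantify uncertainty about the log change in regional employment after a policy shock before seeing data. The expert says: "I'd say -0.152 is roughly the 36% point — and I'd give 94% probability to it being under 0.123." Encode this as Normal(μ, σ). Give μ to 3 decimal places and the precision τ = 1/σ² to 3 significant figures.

μ = -0.100, τ = 48.4

For Normal(μ,σ), the p-quantile is μ + z_p·σ. Here z_{0.36} = -0.3585, z_{0.94} = 1.555.
So -0.152 = μ − 0.3585σ and 0.123 = μ + 1.555σ.
Subtracting: σ = (0.123 − -0.152)/(1.555 − (-0.3585)) = 0.144.
Then μ = -0.152 − (-0.3585)·0.144 = -0.100.
Precision τ = 1/σ² = 1/0.1437² = 48.4.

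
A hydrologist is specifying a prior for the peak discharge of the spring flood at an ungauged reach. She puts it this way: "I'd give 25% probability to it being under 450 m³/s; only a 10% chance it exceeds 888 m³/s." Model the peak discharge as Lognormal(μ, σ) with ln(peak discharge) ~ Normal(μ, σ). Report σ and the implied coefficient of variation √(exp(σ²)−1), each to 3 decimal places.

If T ~ Lognormal(μ,σ) then ln T ~ Normal(μ,σ), so the p-quantile of ln T is μ + z_p·σ.
ln(450) = 6.109 and ln(888) = 6.789; z_{0.25} = -0.6745, z_{0.9} = 1.282.
σ = (6.789 − 6.109)/(1.282 − (-0.6745)) = 0.347.
μ = 6.109 − (-0.6745)·0.347 = 6.344.
CV = √(exp(σ²)−1) = √(exp(0.1208)−1) = 0.358.

σ ≈ 0.347, CV ≈ 0.358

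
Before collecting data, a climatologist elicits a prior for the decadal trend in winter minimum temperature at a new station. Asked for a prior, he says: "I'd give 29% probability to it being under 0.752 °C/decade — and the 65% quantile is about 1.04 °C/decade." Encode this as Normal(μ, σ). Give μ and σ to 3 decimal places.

For Normal(μ,σ), the p-quantile is μ + z_p·σ. Here z_{0.29} = -0.5534, z_{0.65} = 0.3853.
So 0.752 = μ − 0.5534σ and 1.04 = μ + 0.3853σ.
Subtracting: σ = (1.04 − 0.752)/(0.3853 − (-0.5534)) = 0.307.
Then μ = 0.752 − (-0.5534)·0.307 = 0.922.

μ = 0.922, σ = 0.307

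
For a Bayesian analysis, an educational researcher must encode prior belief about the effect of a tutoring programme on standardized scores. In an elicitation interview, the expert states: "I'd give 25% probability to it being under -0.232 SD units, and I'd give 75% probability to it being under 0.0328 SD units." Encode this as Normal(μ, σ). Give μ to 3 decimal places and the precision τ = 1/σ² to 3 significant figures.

μ = -0.100, τ = 26

For Normal(μ,σ), the p-quantile is μ + z_p·σ. Here z_{0.25} = -0.6745, z_{0.75} = 0.6745.
So -0.232 = μ − 0.6745σ and 0.0328 = μ + 0.6745σ.
Subtracting: σ = (0.0328 − -0.232)/(0.6745 − (-0.6745)) = 0.196.
Then μ = -0.232 − (-0.6745)·0.196 = -0.100.
Precision τ = 1/σ² = 1/0.1963² = 26.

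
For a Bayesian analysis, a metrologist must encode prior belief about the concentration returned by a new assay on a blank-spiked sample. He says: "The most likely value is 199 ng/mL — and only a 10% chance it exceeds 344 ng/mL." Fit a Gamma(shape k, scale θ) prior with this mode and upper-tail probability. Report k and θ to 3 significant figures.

Gamma(k,θ) with k>1 has mode (k−1)θ, so θ = 199/(k−1).
Need P(X < 344) = 0.9 with θ tied to k this way. Start at k = 2, θ = 199: P(X<344) ≈ 0.516.
Too low — raise k to concentrate. Iterating converges to k ≈ 7.33.
Then θ = 199/(7.33−1) ≈ 31.4.

k ≈ 7.33, θ ≈ 31.4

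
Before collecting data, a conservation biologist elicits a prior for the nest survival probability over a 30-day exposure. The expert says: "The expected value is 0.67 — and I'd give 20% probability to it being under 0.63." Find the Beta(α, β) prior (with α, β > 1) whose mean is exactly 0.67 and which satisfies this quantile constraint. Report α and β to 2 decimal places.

α ≈ 64.46, β ≈ 31.75

With mean 0.67 fixed, write α = 0.67s, β = 0.33s where s = α+β.
Need P(θ < 0.63) = 0.2 under Beta(0.67s, 0.33s). Normal approximation: (q−m)/√(m(1−m)/s) ≈ z_{0.2} = -0.842, so s ≈ 0.67·0.33·(-0.842)²/(0.63−0.67)² = 97.9.
At s = 97.9: P(θ<0.63) ≈ 0.198. Adjusting to match 0.2 gives s ≈ 96.20.
So α = 0.67·96.20 ≈ 64.46, β = 0.33·96.20 ≈ 31.75.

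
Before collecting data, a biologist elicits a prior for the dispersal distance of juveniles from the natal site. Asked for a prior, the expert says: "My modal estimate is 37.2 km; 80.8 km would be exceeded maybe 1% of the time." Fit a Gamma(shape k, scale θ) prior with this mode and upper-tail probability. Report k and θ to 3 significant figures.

k ≈ 9.03, θ ≈ 4.63

Gamma(k,θ) with k>1 has mode (k−1)θ, so θ = 37.2/(k−1).
Need P(X < 80.8) = 0.99 with θ tied to k this way. Start at k = 2, θ = 37.2: P(X<80.8) ≈ 0.639.
Too low — raise k to concentrate. Iterating converges to k ≈ 9.03.
Then θ = 37.2/(9.03−1) ≈ 4.63.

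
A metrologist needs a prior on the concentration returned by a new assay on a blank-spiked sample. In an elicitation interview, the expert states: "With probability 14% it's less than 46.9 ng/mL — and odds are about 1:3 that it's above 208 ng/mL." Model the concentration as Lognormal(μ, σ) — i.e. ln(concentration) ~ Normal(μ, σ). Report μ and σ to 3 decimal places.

μ ≈ 4.765, σ ≈ 0.849

If T ~ Lognormal(μ,σ) then ln T ~ Normal(μ,σ), so the p-quantile of ln T is μ + z_p·σ.
ln(46.9) = 3.848 and ln(208) = 5.338; z_{0.14} = -1.08, z_{0.75} = 0.6745.
σ = (5.338 − 3.848)/(0.6745 − (-1.08)) = 0.849.
μ = 3.848 − (-1.08)·0.849 = 4.765.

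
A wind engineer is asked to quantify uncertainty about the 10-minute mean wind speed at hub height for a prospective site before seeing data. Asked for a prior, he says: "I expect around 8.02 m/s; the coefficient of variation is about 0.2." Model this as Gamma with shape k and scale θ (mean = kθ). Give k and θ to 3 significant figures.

For Gamma(k, scale θ): mean = kθ, variance = kθ², so CV = 1/√k.
CV = 0.2, hence k = 1/CV² = 25.
Then θ = mean/k = 8.02/25 = 0.321.

k ≈ 25, θ ≈ 0.321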